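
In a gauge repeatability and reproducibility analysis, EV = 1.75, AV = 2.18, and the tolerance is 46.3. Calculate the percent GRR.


GRR = sqrt(EV^2 + AV^2) = sqrt(1.75^2 + 2.18^2) = 2.7955143
%GRR = GRR / tol * 100 = 2.7955143 / 46.3 * 100
%GRR = 6.0378

6.0378


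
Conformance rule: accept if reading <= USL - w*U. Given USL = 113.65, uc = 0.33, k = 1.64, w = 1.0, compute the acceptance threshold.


U = k * uc = 1.64 * 0.33 = 0.5412
guard band g = w * U = 1.0 * 0.5412 = 0.5412
AL = USL - g = 113.65 - 0.5412
AL = 113.1088

113.1088


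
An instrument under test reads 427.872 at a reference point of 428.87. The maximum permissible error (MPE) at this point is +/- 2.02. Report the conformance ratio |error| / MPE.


e = indication - reference = 427.872 - 428.87 = -0.9980
|e| = 0.9980
ratio = |e| / MPE = 0.9980 / 2.02
ratio = 0.4941

0.4941


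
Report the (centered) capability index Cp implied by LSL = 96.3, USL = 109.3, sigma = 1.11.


Cp = (USL - LSL) / (6 * sigma)
= (109.3 - 96.3) / (6 * 1.11)
= 13.0000 / 6.6600
= 1.9520

1.9520


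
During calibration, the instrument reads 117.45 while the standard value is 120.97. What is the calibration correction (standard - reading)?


Correction = standard - reading
= 120.97 - 117.45
= 3.5200

3.5200


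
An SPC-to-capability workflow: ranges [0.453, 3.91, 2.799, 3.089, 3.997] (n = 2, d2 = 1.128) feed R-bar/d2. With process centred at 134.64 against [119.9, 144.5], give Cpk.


R_bar = (0.453 + 3.91 + 2.799 + 3.089 + 3.997) / 5 = 2.8496
sigma = R_bar / d2 = 2.8496 / 1.128 = 2.5262411
Cp = (USL - LSL)/(6*sigma) = (144.5 - 119.9)/(6*2.5262411) = 1.6230
Cpu = (144.5 - 134.64)/(3*2.5262411) = 1.3010
Cpl = (134.64 - 119.9)/(3*2.5262411) = 1.9449
Cpk = min(Cpu, Cpl) = 1.3010

1.3010


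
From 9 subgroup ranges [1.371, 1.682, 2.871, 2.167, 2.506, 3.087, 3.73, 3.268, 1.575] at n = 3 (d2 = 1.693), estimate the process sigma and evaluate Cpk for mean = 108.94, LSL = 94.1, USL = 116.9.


R_bar = (1.371 + 1.682 + 2.871 + 2.167 + 2.506 + 3.087 + 3.73 + 3.268 + 1.575) / 9 = 2.473
sigma = R_bar / d2 = 2.473 / 1.693 = 1.4607206
Cp = (USL - LSL)/(6*sigma) = (116.9 - 94.1)/(6*1.4607206) = 2.6015
Cpu = (116.9 - 108.94)/(3*1.4607206) = 1.8165
Cpl = (108.94 - 94.1)/(3*1.4607206) = 3.3865
Cpk = min(Cpu, Cpl) = 1.8165

1.8165


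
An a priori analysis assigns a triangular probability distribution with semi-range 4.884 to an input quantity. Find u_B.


u_B = half_width / sqrt(6)
u_B = 4.884 / 2.4494897
u_B = 1.9939

1.9939


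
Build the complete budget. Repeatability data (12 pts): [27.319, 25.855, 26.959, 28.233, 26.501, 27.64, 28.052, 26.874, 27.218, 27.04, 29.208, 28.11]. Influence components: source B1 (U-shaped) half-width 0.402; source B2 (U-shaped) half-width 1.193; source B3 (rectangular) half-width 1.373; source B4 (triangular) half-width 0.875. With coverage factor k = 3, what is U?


mean = (27.319 + 25.855 + 26.959 + 28.233 + 26.501 + 27.64 + 28.052 + 26.874 + 27.218 + 27.04 + 29.208 + 28.11) / 12 = 27.41741667
s = sqrt(sum((x - mean)^2)/(n-1)) = 0.89349085
u_A = s / sqrt(n) = 0.89349085 / sqrt(12) = 0.25792859
u_B1 = 0.402 / sqrt(2) = 0.28425693
u_B2 = 1.193 / sqrt(2) = 0.84357839
u_B3 = 1.373 / sqrt(3) = 0.79270192
u_B4 = 0.875 / sqrt(6) = 0.35721725
uc = sqrt(0.25792859^2 + 0.28425693^2 + 0.84357839^2 + 0.79270192^2 + 0.35721725^2) = 1.2708006
U = k * uc = 3 * 1.2708006
U = 3.8124

3.8124


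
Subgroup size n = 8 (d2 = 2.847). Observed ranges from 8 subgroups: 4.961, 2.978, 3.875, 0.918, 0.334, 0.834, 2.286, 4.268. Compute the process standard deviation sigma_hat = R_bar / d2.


R_bar = (4.961 + 2.978 + 3.875 + 0.918 + 0.334 + 0.834 + 2.286 + 4.268) / 8
R_bar = 20.454 / 8 = 2.55675
sigma_hat = R_bar / d2 = 2.55675 / 2.847 = 0.8981

0.8981


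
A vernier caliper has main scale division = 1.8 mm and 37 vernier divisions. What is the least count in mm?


LC = MSD / n_div
= 1.8 / 37
= 0.0486

0.0486


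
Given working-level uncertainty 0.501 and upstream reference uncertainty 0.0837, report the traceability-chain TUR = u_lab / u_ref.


TUR = u_lab / u_ref
= 0.501 / 0.0837
= 5.9857

5.9857


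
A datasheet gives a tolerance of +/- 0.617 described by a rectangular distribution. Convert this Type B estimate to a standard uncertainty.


u_B = half_width / sqrt(3)
u_B = 0.617 / 1.7320508
u_B = 0.3562

0.3562


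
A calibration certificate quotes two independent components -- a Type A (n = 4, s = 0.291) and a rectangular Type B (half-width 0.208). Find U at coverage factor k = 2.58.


u_A = s / sqrt(n) = 0.291 / sqrt(4) = 0.1455
u_B = half_width / sqrt(3) = 0.208 / sqrt(3) = 0.12008886
uc = sqrt(u_A^2 + u_B^2) = sqrt(0.1455^2 + 0.12008886^2) = 0.18865732
U = k * uc = 2.58 * 0.18865732
U = 0.4867

0.4867


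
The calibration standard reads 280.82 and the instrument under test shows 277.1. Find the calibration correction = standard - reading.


Correction = standard - reading
= 280.82 - 277.1
= 3.7200

3.7200


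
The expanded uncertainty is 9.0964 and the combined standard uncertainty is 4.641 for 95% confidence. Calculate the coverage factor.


k = U / uc
k = 9.0964 / 4.641
k = 1.96

1.96


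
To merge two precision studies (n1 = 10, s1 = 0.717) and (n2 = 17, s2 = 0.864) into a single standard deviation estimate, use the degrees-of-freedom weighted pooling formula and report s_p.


s_p = sqrt(((n1-1)*s1^2 + (n2-1)*s2^2) / (n1+n2-2))
numerator = (10-1)*0.717^2 + (17-1)*0.864^2 = 4.626801 + 11.943936 = 16.570737
denominator = 10 + 17 - 2 = 25
s_p^2 = 16.570737 / 25 = 0.66282948
s_p = sqrt(0.66282948) = 0.8141

0.8141


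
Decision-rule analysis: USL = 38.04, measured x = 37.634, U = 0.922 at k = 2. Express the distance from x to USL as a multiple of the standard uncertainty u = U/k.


u = U / k = 0.922 / 2 = 0.461
margin = |USL - x| = |38.04 - 37.634| = 0.406
z = margin / u = 0.406 / 0.461
z = 0.8807

0.8807


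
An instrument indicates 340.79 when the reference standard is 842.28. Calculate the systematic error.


Systematic error = measured - true
= 340.79 - 842.28
= -501.4900

-501.4900


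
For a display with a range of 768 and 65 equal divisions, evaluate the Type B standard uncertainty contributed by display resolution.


resolution = range / divisions
resolution = 768 / 65 = 11.815385
u_res = resolution / (2*sqrt(3))
u_res = 11.815385 / 3.4641016
u_res = 3.4108

3.4108


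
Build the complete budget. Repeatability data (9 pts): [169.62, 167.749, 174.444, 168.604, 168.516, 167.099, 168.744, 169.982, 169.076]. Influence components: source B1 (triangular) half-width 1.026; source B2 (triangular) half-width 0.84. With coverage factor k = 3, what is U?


mean = (169.62 + 167.749 + 174.444 + 168.604 + 168.516 + 167.099 + 168.744 + 169.982 + 169.076) / 9 = 169.3148889
s = sqrt(sum((x - mean)^2)/(n-1)) = 2.113488
u_A = s / sqrt(n) = 2.113488 / sqrt(9) = 0.704496
u_B1 = 1.026 / sqrt(6) = 0.41886275
u_B2 = 0.84 / sqrt(6) = 0.34292856
uc = sqrt(0.704496^2 + 0.41886275^2 + 0.34292856^2) = 0.88845969
U = k * uc = 3 * 0.88845969
U = 2.6654

2.6654


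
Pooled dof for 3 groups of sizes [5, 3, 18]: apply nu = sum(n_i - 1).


nu = sum_i (n_i - 1)
nu = ((5 - 1) + (3 - 1) + (18 - 1))
nu = 4 + 2 + 17
nu = 23

23


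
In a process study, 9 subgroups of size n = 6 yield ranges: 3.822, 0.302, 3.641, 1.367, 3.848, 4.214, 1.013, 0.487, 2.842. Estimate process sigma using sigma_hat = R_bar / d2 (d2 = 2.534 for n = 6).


R_bar = (3.822 + 0.302 + 3.641 + 1.367 + 3.848 + 4.214 + 1.013 + 0.487 + 2.842) / 9
R_bar = 21.536 / 9 = 2.3928889
sigma_hat = R_bar / d2 = 2.3928889 / 2.534 = 0.9443

0.9443


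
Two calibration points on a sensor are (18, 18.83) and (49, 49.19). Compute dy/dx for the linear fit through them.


slope = (y2 - y1) / (x2 - x1)
= (49.19 - 18.83) / (49 - 18)
= 30.3600 / 31
= 0.9794

0.9794


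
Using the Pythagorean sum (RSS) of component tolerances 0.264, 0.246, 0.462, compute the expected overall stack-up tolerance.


RSS = sqrt(0.264^2 + 0.246^2 + 0.462^2)
= sqrt(0.343656)
= 0.5862

0.5862


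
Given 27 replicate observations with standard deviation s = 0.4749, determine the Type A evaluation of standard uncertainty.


u_A = s / sqrt(n)
u_A = 0.4749 / sqrt(27)
u_A = 0.4749 / 5.1961524
u_A = 0.0914

0.0914


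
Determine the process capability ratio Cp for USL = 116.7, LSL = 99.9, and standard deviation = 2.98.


Cp = (USL - LSL) / (6 * sigma)
= (116.7 - 99.9) / (6 * 2.98)
= 16.8000 / 17.8800
= 0.9396

0.9396


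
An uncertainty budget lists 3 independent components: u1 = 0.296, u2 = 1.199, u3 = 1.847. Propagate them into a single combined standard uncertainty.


uc = sqrt(0.296^2 + 1.199^2 + 1.847^2)
uc = sqrt(4.936626)
uc = 2.2219

2.2219


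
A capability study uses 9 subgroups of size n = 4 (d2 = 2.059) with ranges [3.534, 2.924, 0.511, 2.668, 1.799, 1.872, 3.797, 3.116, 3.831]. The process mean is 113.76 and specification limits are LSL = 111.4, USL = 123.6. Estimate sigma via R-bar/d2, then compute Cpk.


R_bar = (3.534 + 2.924 + 0.511 + 2.668 + 1.799 + 1.872 + 3.797 + 3.116 + 3.831) / 9 = 2.6724444
sigma = R_bar / d2 = 2.6724444 / 2.059 = 1.2979332
Cp = (USL - LSL)/(6*sigma) = (123.6 - 111.4)/(6*1.2979332) = 1.5666
Cpu = (123.6 - 113.76)/(3*1.2979332) = 2.5271
Cpl = (113.76 - 111.4)/(3*1.2979332) = 0.6061
Cpk = min(Cpu, Cpl) = 0.6061

0.6061


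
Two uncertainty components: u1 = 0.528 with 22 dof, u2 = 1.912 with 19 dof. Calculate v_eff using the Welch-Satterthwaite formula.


uc = sqrt(u1^2 + u2^2) = sqrt(0.528^2 + 1.912^2) = 1.9835645
v_eff = uc^4 / (u1^4/v1 + u2^4/v2)
= 1.9835645^4 / (0.528^4/22 + 1.912^4/19)
= 15.480512 / 0.7069256
v_eff = 21.8984

21.8984


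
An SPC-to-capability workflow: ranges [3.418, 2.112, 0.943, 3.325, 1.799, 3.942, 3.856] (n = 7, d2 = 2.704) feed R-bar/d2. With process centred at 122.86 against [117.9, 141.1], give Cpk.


R_bar = (3.418 + 2.112 + 0.943 + 3.325 + 1.799 + 3.942 + 3.856) / 7 = 2.7707143
sigma = R_bar / d2 = 2.7707143 / 2.704 = 1.0246724
Cp = (USL - LSL)/(6*sigma) = (141.1 - 117.9)/(6*1.0246724) = 3.7736
Cpu = (141.1 - 122.86)/(3*1.0246724) = 5.9336
Cpl = (122.86 - 117.9)/(3*1.0246724) = 1.6135
Cpk = min(Cpu, Cpl) = 1.6135

1.6135


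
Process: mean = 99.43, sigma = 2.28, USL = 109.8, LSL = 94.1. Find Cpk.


Cpu = (USL - mean) / (3*sigma) = (109.8 - 99.43) / (3*2.28) = 1.5161
Cpl = (mean - LSL) / (3*sigma) = (99.43 - 94.1) / (3*2.28) = 0.7792
Cpk = min(Cpu, Cpl) = 0.7792

0.7792


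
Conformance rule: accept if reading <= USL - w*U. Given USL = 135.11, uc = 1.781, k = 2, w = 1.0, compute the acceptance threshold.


U = k * uc = 2 * 1.781 = 3.562
guard band g = w * U = 1.0 * 3.562 = 3.562
AL = USL - g = 135.11 - 3.562
AL = 131.5480

131.5480


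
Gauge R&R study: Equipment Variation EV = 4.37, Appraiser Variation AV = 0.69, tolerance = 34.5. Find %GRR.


GRR = sqrt(EV^2 + AV^2) = sqrt(4.37^2 + 0.69^2) = 4.4241383
%GRR = GRR / tol * 100 = 4.4241383 / 34.5 * 100
%GRR = 12.8236

12.8236


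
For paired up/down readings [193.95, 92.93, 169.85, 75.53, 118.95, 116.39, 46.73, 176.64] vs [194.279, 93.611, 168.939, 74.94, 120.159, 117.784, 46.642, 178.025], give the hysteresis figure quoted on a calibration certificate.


|193.95 - 194.279| = 0.3290
|92.93 - 93.611| = 0.6810
|169.85 - 168.939| = 0.9110
|75.53 - 74.94| = 0.5900
|118.95 - 120.159| = 1.2090
|116.39 - 117.784| = 1.3940
|46.73 - 46.642| = 0.0880
|176.64 - 178.025| = 1.3850
hysteresis = max(diffs) = 1.3940

1.3940


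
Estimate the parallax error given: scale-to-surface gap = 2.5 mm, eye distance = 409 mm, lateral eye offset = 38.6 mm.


error = h * offset / d
= 2.5 * 38.6 / 409
= 0.2359

0.2359


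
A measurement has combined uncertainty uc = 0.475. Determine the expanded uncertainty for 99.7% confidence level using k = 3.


U = k * uc
U = 3 * 0.475
U = 1.4250

1.4250


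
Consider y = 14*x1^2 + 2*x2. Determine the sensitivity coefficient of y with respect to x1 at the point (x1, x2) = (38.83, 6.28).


y = 14*x1^2 + 2*x2
dy/dx1 = 2*14*x1
Evaluate at x1 = 38.83: c1 = 28 * 38.83
c1 = 1087.2400

1087.2400


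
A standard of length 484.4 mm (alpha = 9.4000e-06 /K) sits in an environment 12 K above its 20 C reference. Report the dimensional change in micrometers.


dL = L * alpha * dT
= 484.4 * 9.4000e-06 * 12
= 0.0546403 mm
dL_um = 0.0546403 * 1000 = 54.6403 um

54.6403


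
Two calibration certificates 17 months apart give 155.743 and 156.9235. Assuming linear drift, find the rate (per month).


rate = (v2 - v1) / months
= (156.9235 - 155.743) / 17
= 1.1805 / 17
= 0.0694

0.0694


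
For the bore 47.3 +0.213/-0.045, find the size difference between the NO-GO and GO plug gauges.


GO = nominal - lower_tol (smallest hole = maximum material condition)
GO = 47.3 - 0.045 = 47.255
NO-GO = nominal + upper_tol (largest hole = least material condition)
NO-GO = 47.3 + 0.213 = 47.513
spread = NO-GO - GO = 47.513 - 47.255 = 0.2580

0.2580


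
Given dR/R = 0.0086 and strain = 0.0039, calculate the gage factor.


GF = (dR/R) / epsilon
= 0.0086 / 0.0039
= 2.2051

2.2051


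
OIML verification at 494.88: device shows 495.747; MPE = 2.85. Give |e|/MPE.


e = indication - reference = 495.747 - 494.88 = 0.8670
|e| = 0.8670
ratio = |e| / MPE = 0.8670 / 2.85
ratio = 0.3042

0.3042


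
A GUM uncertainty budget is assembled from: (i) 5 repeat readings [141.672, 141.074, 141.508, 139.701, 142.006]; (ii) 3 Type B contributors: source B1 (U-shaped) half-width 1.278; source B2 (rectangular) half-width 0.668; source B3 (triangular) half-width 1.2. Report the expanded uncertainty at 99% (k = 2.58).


mean = (141.672 + 141.074 + 141.508 + 139.701 + 142.006) / 5 = 141.1922
s = sqrt(sum((x - mean)^2)/(n-1)) = 0.89859012
u_A = s / sqrt(n) = 0.89859012 / sqrt(5) = 0.40186172
u_B1 = 1.278 / sqrt(2) = 0.90368247
u_B2 = 0.668 / sqrt(3) = 0.38566998
u_B3 = 1.2 / sqrt(6) = 0.48989795
uc = sqrt(0.40186172^2 + 0.90368247^2 + 0.38566998^2 + 0.48989795^2) = 1.1691348
U = k * uc = 2.58 * 1.1691348
U = 3.0164

3.0164


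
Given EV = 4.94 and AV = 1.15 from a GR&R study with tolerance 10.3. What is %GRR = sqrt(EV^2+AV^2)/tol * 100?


GRR = sqrt(EV^2 + AV^2) = sqrt(4.94^2 + 1.15^2) = 5.0720903
%GRR = GRR / tol * 100 = 5.0720903 / 10.3 * 100
%GRR = 49.2436

49.2436


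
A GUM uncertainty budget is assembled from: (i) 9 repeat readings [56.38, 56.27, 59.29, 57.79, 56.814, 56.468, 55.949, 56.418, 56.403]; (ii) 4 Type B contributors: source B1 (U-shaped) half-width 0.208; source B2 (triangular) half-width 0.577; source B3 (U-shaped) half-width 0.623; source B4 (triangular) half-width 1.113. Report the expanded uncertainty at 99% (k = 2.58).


mean = (56.38 + 56.27 + 59.29 + 57.79 + 56.814 + 56.468 + 55.949 + 56.418 + 56.403) / 9 = 56.86466667
s = sqrt(sum((x - mean)^2)/(n-1)) = 1.0451087
u_A = s / sqrt(n) = 1.0451087 / sqrt(9) = 0.34836957
u_B1 = 0.208 / sqrt(2) = 0.14707821
u_B2 = 0.577 / sqrt(6) = 0.23555926
u_B3 = 0.623 / sqrt(2) = 0.44052752
u_B4 = 1.113 / sqrt(6) = 0.45438035
uc = sqrt(0.34836957^2 + 0.14707821^2 + 0.23555926^2 + 0.44052752^2 + 0.45438035^2) = 0.77395576
U = k * uc = 2.58 * 0.77395576
U = 1.9968

1.9968


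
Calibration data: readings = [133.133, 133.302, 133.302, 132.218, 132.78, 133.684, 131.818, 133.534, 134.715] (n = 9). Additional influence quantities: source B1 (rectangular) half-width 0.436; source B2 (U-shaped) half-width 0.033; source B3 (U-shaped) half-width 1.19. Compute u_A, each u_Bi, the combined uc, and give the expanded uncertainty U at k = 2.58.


mean = (133.133 + 133.302 + 133.302 + 132.218 + 132.78 + 133.684 + 131.818 + 133.534 + 134.715) / 9 = 133.1651111
s = sqrt(sum((x - mean)^2)/(n-1)) = 0.84454329
u_A = s / sqrt(n) = 0.84454329 / sqrt(9) = 0.28151443
u_B1 = 0.436 / sqrt(3) = 0.25172472
u_B2 = 0.033 / sqrt(2) = 0.023334524
u_B3 = 1.19 / sqrt(2) = 0.84145707
uc = sqrt(0.28151443^2 + 0.25172472^2 + 0.023334524^2 + 0.84145707^2) = 0.92261054
U = k * uc = 2.58 * 0.92261054
U = 2.3803

2.3803


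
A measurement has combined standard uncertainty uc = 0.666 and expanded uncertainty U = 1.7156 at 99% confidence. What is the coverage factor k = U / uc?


k = U / uc
k = 1.7156 / 0.666
k = 2.576

2.576


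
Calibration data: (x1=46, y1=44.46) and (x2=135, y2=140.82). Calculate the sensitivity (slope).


slope = (y2 - y1) / (x2 - x1)
= (140.82 - 44.46) / (135 - 46)
= 96.3600 / 89
= 1.0827

1.0827


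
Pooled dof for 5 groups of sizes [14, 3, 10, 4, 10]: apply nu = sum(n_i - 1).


nu = sum_i (n_i - 1)
nu = ((14 - 1) + (3 - 1) + (10 - 1) + (4 - 1) + (10 - 1))
nu = 13 + 2 + 9 + 3 + 9
nu = 36

36


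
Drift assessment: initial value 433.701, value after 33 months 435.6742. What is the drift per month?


rate = (v2 - v1) / months
= (435.6742 - 433.701) / 33
= 1.9732 / 33
= 0.0598

0.0598


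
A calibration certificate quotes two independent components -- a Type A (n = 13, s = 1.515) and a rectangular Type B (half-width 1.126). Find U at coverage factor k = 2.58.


u_A = s / sqrt(n) = 1.515 / sqrt(13) = 0.4201854
u_B = half_width / sqrt(3) = 1.126 / sqrt(3) = 0.6500964
uc = sqrt(u_A^2 + u_B^2) = sqrt(0.4201854^2 + 0.6500964^2) = 0.77406789
U = k * uc = 2.58 * 0.77406789
U = 1.9971

1.9971


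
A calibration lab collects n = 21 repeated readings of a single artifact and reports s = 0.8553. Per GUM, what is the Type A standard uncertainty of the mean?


u_A = s / sqrt(n)
u_A = 0.8553 / sqrt(21)
u_A = 0.8553 / 4.5825757
u_A = 0.1866

0.1866


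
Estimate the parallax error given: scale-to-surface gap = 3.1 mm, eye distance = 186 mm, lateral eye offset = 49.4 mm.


error = h * offset / d
= 3.1 * 49.4 / 186
= 0.8233

0.8233


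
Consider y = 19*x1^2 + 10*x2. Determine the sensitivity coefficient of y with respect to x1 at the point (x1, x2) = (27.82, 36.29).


y = 19*x1^2 + 10*x2
dy/dx1 = 2*19*x1
Evaluate at x1 = 27.82: c1 = 38 * 27.82
c1 = 1057.1600

1057.1600


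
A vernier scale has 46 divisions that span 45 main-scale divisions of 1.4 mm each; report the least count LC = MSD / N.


LC = MSD / n_div
= 1.4 / 46
= 0.0304

0.0304


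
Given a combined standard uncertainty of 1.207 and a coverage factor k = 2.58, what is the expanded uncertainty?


U = k * uc
U = 2.58 * 1.207
U = 3.1141

3.1141


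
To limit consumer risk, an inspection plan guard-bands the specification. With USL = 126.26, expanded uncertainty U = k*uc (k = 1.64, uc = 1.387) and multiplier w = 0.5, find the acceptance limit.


U = k * uc = 1.64 * 1.387 = 2.27468
guard band g = w * U = 0.5 * 2.27468 = 1.13734
AL = USL - g = 126.26 - 1.13734
AL = 125.1227

125.1227


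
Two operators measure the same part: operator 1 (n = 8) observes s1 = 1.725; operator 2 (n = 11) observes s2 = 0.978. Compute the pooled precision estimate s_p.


s_p = sqrt(((n1-1)*s1^2 + (n2-1)*s2^2) / (n1+n2-2))
numerator = (8-1)*1.725^2 + (11-1)*0.978^2 = 20.829375 + 9.56484 = 30.394215
denominator = 8 + 11 - 2 = 17
s_p^2 = 30.394215 / 17 = 1.787895
s_p = sqrt(1.787895) = 1.3371

1.3371


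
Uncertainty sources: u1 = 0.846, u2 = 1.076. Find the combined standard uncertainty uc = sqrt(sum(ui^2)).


uc = sqrt(0.846^2 + 1.076^2)
uc = sqrt(1.873492)
uc = 1.3688

1.3688


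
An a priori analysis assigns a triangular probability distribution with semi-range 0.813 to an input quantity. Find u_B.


u_B = half_width / sqrt(6)
u_B = 0.813 / 2.4494897
u_B = 0.3319

0.3319


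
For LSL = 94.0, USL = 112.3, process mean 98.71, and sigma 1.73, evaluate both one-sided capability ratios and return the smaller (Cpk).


Cpu = (USL - mean) / (3*sigma) = (112.3 - 98.71) / (3*1.73) = 2.6185
Cpl = (mean - LSL) / (3*sigma) = (98.71 - 94.0) / (3*1.73) = 0.9075
Cpk = min(Cpu, Cpl) = 0.9075

0.9075


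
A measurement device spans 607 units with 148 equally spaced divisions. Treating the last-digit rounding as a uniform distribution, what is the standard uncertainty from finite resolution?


resolution = range / divisions
resolution = 607 / 148 = 4.1013514
u_res = resolution / (2*sqrt(3))
u_res = 4.1013514 / 3.4641016
u_res = 1.1840

1.1840


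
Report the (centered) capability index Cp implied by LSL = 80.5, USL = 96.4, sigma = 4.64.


Cp = (USL - LSL) / (6 * sigma)
= (96.4 - 80.5) / (6 * 4.64)
= 15.9000 / 27.8400
= 0.5711

0.5711


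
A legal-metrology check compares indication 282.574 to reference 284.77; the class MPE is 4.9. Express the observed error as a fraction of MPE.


e = indication - reference = 282.574 - 284.77 = -2.1960
|e| = 2.1960
ratio = |e| / MPE = 2.1960 / 4.9
ratio = 0.4482

0.4482


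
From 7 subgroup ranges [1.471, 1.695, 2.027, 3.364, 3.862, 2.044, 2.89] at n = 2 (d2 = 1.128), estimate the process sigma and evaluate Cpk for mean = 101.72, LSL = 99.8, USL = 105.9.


R_bar = (1.471 + 1.695 + 2.027 + 3.364 + 3.862 + 2.044 + 2.89) / 7 = 2.479
sigma = R_bar / d2 = 2.479 / 1.128 = 2.197695
Cp = (USL - LSL)/(6*sigma) = (105.9 - 99.8)/(6*2.197695) = 0.4626
Cpu = (105.9 - 101.72)/(3*2.197695) = 0.6340
Cpl = (101.72 - 99.8)/(3*2.197695) = 0.2912
Cpk = min(Cpu, Cpl) = 0.2912

0.2912


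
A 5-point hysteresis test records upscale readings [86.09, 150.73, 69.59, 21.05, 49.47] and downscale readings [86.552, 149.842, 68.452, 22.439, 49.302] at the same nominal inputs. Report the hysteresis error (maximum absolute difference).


|86.09 - 86.552| = 0.4620
|150.73 - 149.842| = 0.8880
|69.59 - 68.452| = 1.1380
|21.05 - 22.439| = 1.3890
|49.47 - 49.302| = 0.1680
hysteresis = max(diffs) = 1.3890

1.3890


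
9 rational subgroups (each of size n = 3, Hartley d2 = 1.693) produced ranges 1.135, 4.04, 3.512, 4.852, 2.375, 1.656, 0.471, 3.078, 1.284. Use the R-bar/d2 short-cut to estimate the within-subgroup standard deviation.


R_bar = (1.135 + 4.04 + 3.512 + 4.852 + 2.375 + 1.656 + 0.471 + 3.078 + 1.284) / 9
R_bar = 22.403 / 9 = 2.4892222
sigma_hat = R_bar / d2 = 2.4892222 / 1.693 = 1.4703

1.4703


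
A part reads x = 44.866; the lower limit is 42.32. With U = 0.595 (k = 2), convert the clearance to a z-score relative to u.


u = U / k = 0.595 / 2 = 0.2975
margin = |LSL - x| = |42.32 - 44.866| = 2.546
z = margin / u = 2.546 / 0.2975
z = 8.5580

8.5580


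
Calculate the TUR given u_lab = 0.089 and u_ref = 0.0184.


TUR = u_lab / u_ref
= 0.089 / 0.0184
= 4.8370

4.8370


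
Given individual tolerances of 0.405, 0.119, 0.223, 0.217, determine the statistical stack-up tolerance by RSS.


RSS = sqrt(0.405^2 + 0.119^2 + 0.223^2 + 0.217^2)
= sqrt(0.275004)
= 0.5244

0.5244


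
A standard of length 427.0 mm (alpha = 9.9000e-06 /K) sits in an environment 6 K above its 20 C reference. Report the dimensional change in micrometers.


dL = L * alpha * dT
= 427.0 * 9.9000e-06 * 6
= 0.0253638 mm
dL_um = 0.0253638 * 1000 = 25.3638 um

25.3638


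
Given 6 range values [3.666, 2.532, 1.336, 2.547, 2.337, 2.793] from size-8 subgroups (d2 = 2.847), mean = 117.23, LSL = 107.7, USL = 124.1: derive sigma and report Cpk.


R_bar = (3.666 + 2.532 + 1.336 + 2.547 + 2.337 + 2.793) / 6 = 2.5351667
sigma = R_bar / d2 = 2.5351667 / 2.847 = 0.89046951
Cp = (USL - LSL)/(6*sigma) = (124.1 - 107.7)/(6*0.89046951) = 3.0695
Cpu = (124.1 - 117.23)/(3*0.89046951) = 2.5717
Cpl = (117.23 - 107.7)/(3*0.89046951) = 3.5674
Cpk = min(Cpu, Cpl) = 2.5717

2.5717


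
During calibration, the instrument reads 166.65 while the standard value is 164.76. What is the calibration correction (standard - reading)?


Correction = standard - reading
= 164.76 - 166.65
= -1.8900

-1.8900


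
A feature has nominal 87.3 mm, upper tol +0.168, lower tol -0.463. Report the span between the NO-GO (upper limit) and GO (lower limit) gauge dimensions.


GO = nominal - lower_tol (smallest hole = maximum material condition)
GO = 87.3 - 0.463 = 86.837
NO-GO = nominal + upper_tol (largest hole = least material condition)
NO-GO = 87.3 + 0.168 = 87.468
spread = NO-GO - GO = 87.468 - 86.837 = 0.6310

0.6310


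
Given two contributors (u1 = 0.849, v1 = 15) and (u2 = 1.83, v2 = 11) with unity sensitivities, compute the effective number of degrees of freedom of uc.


uc = sqrt(u1^2 + u2^2) = sqrt(0.849^2 + 1.83^2) = 2.01735
v_eff = uc^4 / (u1^4/v1 + u2^4/v2)
= 2.01735^4 / (0.849^4/15 + 1.83^4/11)
= 16.562466 / 1.0541943
v_eff = 15.7110

15.7110


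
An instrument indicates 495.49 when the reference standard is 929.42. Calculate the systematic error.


Systematic error = measured - true
= 495.49 - 929.42
= -433.9300

-433.9300


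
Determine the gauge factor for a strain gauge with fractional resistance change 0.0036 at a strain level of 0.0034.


GF = (dR/R) / epsilon
= 0.0036 / 0.0034
= 1.0588

1.0588


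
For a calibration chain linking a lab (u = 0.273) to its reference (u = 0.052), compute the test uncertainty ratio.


TUR = u_lab / u_ref
= 0.273 / 0.052
= 5.2500

5.2500


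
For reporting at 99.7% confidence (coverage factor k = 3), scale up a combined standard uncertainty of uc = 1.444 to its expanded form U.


U = k * uc
U = 3 * 1.444
U = 4.3320

4.3320


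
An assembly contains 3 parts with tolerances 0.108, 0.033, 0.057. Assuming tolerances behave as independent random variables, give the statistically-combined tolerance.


RSS = sqrt(0.108^2 + 0.033^2 + 0.057^2)
= sqrt(0.016002)
= 0.1265

0.1265


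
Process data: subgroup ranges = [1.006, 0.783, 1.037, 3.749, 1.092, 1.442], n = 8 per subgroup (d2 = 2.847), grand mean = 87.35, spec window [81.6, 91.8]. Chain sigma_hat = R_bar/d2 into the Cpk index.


R_bar = (1.006 + 0.783 + 1.037 + 3.749 + 1.092 + 1.442) / 6 = 1.5181667
sigma = R_bar / d2 = 1.5181667 / 2.847 = 0.53325139
Cp = (USL - LSL)/(6*sigma) = (91.8 - 81.6)/(6*0.53325139) = 3.1880
Cpu = (91.8 - 87.35)/(3*0.53325139) = 2.7817
Cpl = (87.35 - 81.6)/(3*0.53325139) = 3.5943
Cpk = min(Cpu, Cpl) = 2.7817

2.7817


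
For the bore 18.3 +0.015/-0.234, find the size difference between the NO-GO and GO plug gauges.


GO = nominal - lower_tol (smallest hole = maximum material condition)
GO = 18.3 - 0.234 = 18.066
NO-GO = nominal + upper_tol (largest hole = least material condition)
NO-GO = 18.3 + 0.015 = 18.315
spread = NO-GO - GO = 18.315 - 18.066 = 0.2490

0.2490


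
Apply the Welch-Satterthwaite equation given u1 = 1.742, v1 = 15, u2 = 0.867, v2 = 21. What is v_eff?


uc = sqrt(u1^2 + u2^2) = sqrt(1.742^2 + 0.867^2) = 1.9458296
v_eff = uc^4 / (u1^4/v1 + u2^4/v2)
= 1.9458296^4 / (1.742^4/15 + 0.867^4/21)
= 14.335711 / 0.64081174
v_eff = 22.3712

22.3712


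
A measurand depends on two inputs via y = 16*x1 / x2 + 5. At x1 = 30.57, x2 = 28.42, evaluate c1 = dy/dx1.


y = 16*x1 / x2 + 5
dy/dx1 = 16/x2
Evaluate at x2 = 28.42: c1 = 16 / 28.42
c1 = 0.5630

0.5630


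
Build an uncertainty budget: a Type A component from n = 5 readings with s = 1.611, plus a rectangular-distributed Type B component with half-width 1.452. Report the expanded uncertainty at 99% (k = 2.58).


u_A = s / sqrt(n) = 1.611 / sqrt(5) = 0.7204611
u_B = half_width / sqrt(3) = 1.452 / sqrt(3) = 0.83831259
uc = sqrt(u_A^2 + u_B^2) = sqrt(0.7204611^2 + 0.83831259^2) = 1.1053652
U = k * uc = 2.58 * 1.1053652
U = 2.8518

2.8518


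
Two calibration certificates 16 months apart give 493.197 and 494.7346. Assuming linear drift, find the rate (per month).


rate = (v2 - v1) / months
= (494.7346 - 493.197) / 16
= 1.5376 / 16
= 0.0961

0.0961


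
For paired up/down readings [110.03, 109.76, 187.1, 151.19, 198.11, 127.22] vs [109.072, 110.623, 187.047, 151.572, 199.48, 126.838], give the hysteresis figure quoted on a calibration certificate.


|110.03 - 109.072| = 0.9580
|109.76 - 110.623| = 0.8630
|187.1 - 187.047| = 0.0530
|151.19 - 151.572| = 0.3820
|198.11 - 199.48| = 1.3700
|127.22 - 126.838| = 0.3820
hysteresis = max(diffs) = 1.3700

1.3700


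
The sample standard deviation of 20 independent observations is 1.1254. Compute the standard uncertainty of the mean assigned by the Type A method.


u_A = s / sqrt(n)
u_A = 1.1254 / sqrt(20)
u_A = 1.1254 / 4.472136
u_A = 0.2516

0.2516


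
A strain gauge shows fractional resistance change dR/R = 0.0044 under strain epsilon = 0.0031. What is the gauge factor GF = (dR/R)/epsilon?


GF = (dR/R) / epsilon
= 0.0044 / 0.0031
= 1.4194

1.4194


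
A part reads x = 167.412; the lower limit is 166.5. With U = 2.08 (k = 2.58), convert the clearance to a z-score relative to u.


u = U / k = 2.08 / 2.58 = 0.80620155
margin = |LSL - x| = |166.5 - 167.412| = 0.912
z = margin / u = 0.912 / 0.80620155
z = 1.1312

1.1312


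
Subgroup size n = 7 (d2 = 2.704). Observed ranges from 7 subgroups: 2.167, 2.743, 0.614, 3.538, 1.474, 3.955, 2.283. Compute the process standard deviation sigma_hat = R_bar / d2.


R_bar = (2.167 + 2.743 + 0.614 + 3.538 + 1.474 + 3.955 + 2.283) / 7
R_bar = 16.774 / 7 = 2.3962857
sigma_hat = R_bar / d2 = 2.3962857 / 2.704 = 0.8862

0.8862


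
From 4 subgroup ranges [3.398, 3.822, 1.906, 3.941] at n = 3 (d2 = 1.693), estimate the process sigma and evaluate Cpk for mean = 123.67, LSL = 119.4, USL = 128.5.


R_bar = (3.398 + 3.822 + 1.906 + 3.941) / 4 = 3.26675
sigma = R_bar / d2 = 3.26675 / 1.693 = 1.9295629
Cp = (USL - LSL)/(6*sigma) = (128.5 - 119.4)/(6*1.9295629) = 0.7860
Cpu = (128.5 - 123.67)/(3*1.9295629) = 0.8344
Cpl = (123.67 - 119.4)/(3*1.9295629) = 0.7376
Cpk = min(Cpu, Cpl) = 0.7376

0.7376


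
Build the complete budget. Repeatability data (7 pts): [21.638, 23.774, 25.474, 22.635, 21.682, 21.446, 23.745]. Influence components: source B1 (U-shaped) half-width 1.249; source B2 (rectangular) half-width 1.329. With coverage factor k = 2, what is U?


mean = (21.638 + 23.774 + 25.474 + 22.635 + 21.682 + 21.446 + 23.745) / 7 = 22.91342857
s = sqrt(sum((x - mean)^2)/(n-1)) = 1.4923485
u_A = s / sqrt(n) = 1.4923485 / sqrt(7) = 0.56405471
u_B1 = 1.249 / sqrt(2) = 0.88317637
u_B2 = 1.329 / sqrt(3) = 0.76729851
uc = sqrt(0.56405471^2 + 0.88317637^2 + 0.76729851^2) = 1.2988092
U = k * uc = 2 * 1.2988092
U = 2.5976

2.5976


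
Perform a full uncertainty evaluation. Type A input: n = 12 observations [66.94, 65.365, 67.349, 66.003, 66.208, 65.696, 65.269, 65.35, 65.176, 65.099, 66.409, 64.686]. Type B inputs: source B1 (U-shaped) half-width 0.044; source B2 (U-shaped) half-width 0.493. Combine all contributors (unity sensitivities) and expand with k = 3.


mean = (66.94 + 65.365 + 67.349 + 66.003 + 66.208 + 65.696 + 65.269 + 65.35 + 65.176 + 65.099 + 66.409 + 64.686) / 12 = 65.79583333
s = sqrt(sum((x - mean)^2)/(n-1)) = 0.80247468
u_A = s / sqrt(n) = 0.80247468 / sqrt(12) = 0.23165449
u_B1 = 0.044 / sqrt(2) = 0.031112698
u_B2 = 0.493 / sqrt(2) = 0.34860364
uc = sqrt(0.23165449^2 + 0.031112698^2 + 0.34860364^2) = 0.41970978
U = k * uc = 3 * 0.41970978
U = 1.2591

1.2591


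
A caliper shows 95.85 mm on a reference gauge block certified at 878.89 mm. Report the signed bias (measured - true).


Systematic error = measured - true
= 95.85 - 878.89
= -783.0400

-783.0400


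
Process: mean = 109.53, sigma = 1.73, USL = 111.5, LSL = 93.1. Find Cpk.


Cpu = (USL - mean) / (3*sigma) = (111.5 - 109.53) / (3*1.73) = 0.3796
Cpl = (mean - LSL) / (3*sigma) = (109.53 - 93.1) / (3*1.73) = 3.1657
Cpk = min(Cpu, Cpl) = 0.3796

0.3796


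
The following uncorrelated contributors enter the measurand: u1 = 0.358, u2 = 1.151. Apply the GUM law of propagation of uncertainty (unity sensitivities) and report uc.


uc = sqrt(0.358^2 + 1.151^2)
uc = sqrt(1.452965)
uc = 1.2054

1.2054


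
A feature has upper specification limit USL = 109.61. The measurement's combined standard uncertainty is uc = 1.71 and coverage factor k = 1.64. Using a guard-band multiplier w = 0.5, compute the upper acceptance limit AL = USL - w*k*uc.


U = k * uc = 1.64 * 1.71 = 2.8044
guard band g = w * U = 0.5 * 2.8044 = 1.4022
AL = USL - g = 109.61 - 1.4022
AL = 108.2078

108.2078


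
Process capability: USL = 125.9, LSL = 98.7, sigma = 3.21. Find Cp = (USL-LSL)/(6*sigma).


Cp = (USL - LSL) / (6 * sigma)
= (125.9 - 98.7) / (6 * 3.21)
= 27.2000 / 19.2600
= 1.4123

1.4123


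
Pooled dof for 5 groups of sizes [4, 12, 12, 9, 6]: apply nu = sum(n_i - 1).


nu = sum_i (n_i - 1)
nu = ((4 - 1) + (12 - 1) + (12 - 1) + (9 - 1) + (6 - 1))
nu = 3 + 11 + 11 + 8 + 5
nu = 38

38


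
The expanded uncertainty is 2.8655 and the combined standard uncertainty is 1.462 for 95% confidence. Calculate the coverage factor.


k = U / uc
k = 2.8655 / 1.462
k = 1.96

1.96


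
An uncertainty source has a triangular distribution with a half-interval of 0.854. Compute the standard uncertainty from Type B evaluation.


u_B = half_width / sqrt(6)
u_B = 0.854 / 2.4494897
u_B = 0.3486

0.3486


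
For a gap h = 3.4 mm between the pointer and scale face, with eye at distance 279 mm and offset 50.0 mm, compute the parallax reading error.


error = h * offset / d
= 3.4 * 50.0 / 279
= 0.6093

0.6093


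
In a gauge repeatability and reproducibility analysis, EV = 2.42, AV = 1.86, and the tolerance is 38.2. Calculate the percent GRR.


GRR = sqrt(EV^2 + AV^2) = sqrt(2.42^2 + 1.86^2) = 3.0522123
%GRR = GRR / tol * 100 = 3.0522123 / 38.2 * 100
%GRR = 7.9901

7.9901


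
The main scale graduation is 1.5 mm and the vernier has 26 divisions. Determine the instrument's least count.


LC = MSD / n_div
= 1.5 / 26
= 0.0577

0.0577


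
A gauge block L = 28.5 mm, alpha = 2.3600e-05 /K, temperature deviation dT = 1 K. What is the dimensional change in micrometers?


dL = L * alpha * dT
= 28.5 * 2.3600e-05 * 1
= 6.7260000e-04 mm
dL_um = 6.7260000e-04 * 1000 = 0.6726 um

0.6726


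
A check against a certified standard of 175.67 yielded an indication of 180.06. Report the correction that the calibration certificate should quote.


Correction = standard - reading
= 175.67 - 180.06
= -4.3900

-4.3900


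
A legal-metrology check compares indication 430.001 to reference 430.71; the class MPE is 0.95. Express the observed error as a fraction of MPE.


e = indication - reference = 430.001 - 430.71 = -0.7090
|e| = 0.7090
ratio = |e| / MPE = 0.7090 / 0.95
ratio = 0.7463

0.7463


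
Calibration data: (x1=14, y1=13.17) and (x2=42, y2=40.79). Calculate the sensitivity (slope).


slope = (y2 - y1) / (x2 - x1)
= (40.79 - 13.17) / (42 - 14)
= 27.6200 / 28
= 0.9864

0.9864


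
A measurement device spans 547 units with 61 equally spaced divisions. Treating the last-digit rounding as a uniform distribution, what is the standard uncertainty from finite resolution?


resolution = range / divisions
resolution = 547 / 61 = 8.9672131
u_res = resolution / (2*sqrt(3))
u_res = 8.9672131 / 3.4641016
u_res = 2.5886

2.5886


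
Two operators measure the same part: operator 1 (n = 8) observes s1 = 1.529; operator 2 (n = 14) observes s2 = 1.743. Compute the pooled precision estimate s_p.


s_p = sqrt(((n1-1)*s1^2 + (n2-1)*s2^2) / (n1+n2-2))
numerator = (8-1)*1.529^2 + (14-1)*1.743^2 = 16.364887 + 39.494637 = 55.859524
denominator = 8 + 14 - 2 = 20
s_p^2 = 55.859524 / 20 = 2.7929762
s_p = sqrt(2.7929762) = 1.6712

1.6712


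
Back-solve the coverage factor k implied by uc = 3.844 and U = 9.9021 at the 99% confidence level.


k = U / uc
k = 9.9021 / 3.844
k = 2.576

2.576


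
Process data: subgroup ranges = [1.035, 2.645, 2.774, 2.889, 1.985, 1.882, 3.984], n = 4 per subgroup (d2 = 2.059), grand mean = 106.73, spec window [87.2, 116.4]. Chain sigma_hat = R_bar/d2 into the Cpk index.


R_bar = (1.035 + 2.645 + 2.774 + 2.889 + 1.985 + 1.882 + 3.984) / 7 = 2.4562857
sigma = R_bar / d2 = 2.4562857 / 2.059 = 1.1929508
Cp = (USL - LSL)/(6*sigma) = (116.4 - 87.2)/(6*1.1929508) = 4.0795
Cpu = (116.4 - 106.73)/(3*1.1929508) = 2.7020
Cpl = (106.73 - 87.2)/(3*1.1929508) = 5.4571
Cpk = min(Cpu, Cpl) = 2.7020

2.7020


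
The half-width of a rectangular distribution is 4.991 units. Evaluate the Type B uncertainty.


u_B = half_width / sqrt(3)
u_B = 4.991 / 1.7320508
u_B = 2.8816

2.8816


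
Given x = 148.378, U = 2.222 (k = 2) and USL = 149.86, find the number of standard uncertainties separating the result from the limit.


u = U / k = 2.222 / 2 = 1.111
margin = |USL - x| = |149.86 - 148.378| = 1.482
z = margin / u = 1.482 / 1.111
z = 1.3339

1.3339


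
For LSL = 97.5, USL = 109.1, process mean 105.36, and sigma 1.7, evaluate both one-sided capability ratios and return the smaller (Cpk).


Cpu = (USL - mean) / (3*sigma) = (109.1 - 105.36) / (3*1.7) = 0.7333
Cpl = (mean - LSL) / (3*sigma) = (105.36 - 97.5) / (3*1.7) = 1.5412
Cpk = min(Cpu, Cpl) = 0.7333

0.7333


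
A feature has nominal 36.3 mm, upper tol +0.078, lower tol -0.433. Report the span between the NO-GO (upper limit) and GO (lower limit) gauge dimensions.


GO = nominal - lower_tol (smallest hole = maximum material condition)
GO = 36.3 - 0.433 = 35.867
NO-GO = nominal + upper_tol (largest hole = least material condition)
NO-GO = 36.3 + 0.078 = 36.378
spread = NO-GO - GO = 36.378 - 35.867 = 0.5110

0.5110


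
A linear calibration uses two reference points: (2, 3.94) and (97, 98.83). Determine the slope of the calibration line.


slope = (y2 - y1) / (x2 - x1)
= (98.83 - 3.94) / (97 - 2)
= 94.8900 / 95
= 0.9988

0.9988


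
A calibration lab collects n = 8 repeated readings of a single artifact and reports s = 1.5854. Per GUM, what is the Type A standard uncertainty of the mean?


u_A = s / sqrt(n)
u_A = 1.5854 / sqrt(8)
u_A = 1.5854 / 2.8284271
u_A = 0.5605

0.5605


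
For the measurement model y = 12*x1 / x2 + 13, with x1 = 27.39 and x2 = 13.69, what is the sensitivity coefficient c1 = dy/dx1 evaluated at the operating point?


y = 12*x1 / x2 + 13
dy/dx1 = 12/x2
Evaluate at x2 = 13.69: c1 = 12 / 13.69
c1 = 0.8766

0.8766


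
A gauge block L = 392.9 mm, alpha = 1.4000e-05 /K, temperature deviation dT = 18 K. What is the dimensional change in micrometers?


dL = L * alpha * dT
= 392.9 * 1.4000e-05 * 18
= 0.0990108 mm
dL_um = 0.0990108 * 1000 = 99.0108 um

99.0108


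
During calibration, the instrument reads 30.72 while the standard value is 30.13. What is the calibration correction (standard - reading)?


Correction = standard - reading
= 30.13 - 30.72
= -0.5900

-0.5900


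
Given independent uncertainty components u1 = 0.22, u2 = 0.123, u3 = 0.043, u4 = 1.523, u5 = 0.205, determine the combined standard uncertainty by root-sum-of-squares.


uc = sqrt(0.22^2 + 0.123^2 + 0.043^2 + 1.523^2 + 0.205^2)
uc = sqrt(2.426932)
uc = 1.5579

1.5579


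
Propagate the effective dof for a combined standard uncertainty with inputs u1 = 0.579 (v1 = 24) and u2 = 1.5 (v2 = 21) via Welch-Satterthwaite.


uc = sqrt(u1^2 + u2^2) = sqrt(0.579^2 + 1.5^2) = 1.6078685
v_eff = uc^4 / (u1^4/v1 + u2^4/v2)
= 1.6078685^4 / (0.579^4/24 + 1.5^4/21)
= 6.6834716 / 0.2457542
v_eff = 27.1958

27.1958


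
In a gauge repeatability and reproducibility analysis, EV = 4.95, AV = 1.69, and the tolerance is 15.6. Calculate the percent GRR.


GRR = sqrt(EV^2 + AV^2) = sqrt(4.95^2 + 1.69^2) = 5.2305449
%GRR = GRR / tol * 100 = 5.2305449 / 15.6 * 100
%GRR = 33.5291

33.5291


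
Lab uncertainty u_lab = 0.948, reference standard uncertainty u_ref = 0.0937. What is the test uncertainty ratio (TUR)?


TUR = u_lab / u_ref
= 0.948 / 0.0937
= 10.1174

10.1174


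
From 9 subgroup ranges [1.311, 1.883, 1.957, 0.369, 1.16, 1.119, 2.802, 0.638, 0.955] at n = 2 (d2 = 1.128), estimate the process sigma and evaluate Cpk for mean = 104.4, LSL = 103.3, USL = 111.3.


R_bar = (1.311 + 1.883 + 1.957 + 0.369 + 1.16 + 1.119 + 2.802 + 0.638 + 0.955) / 9 = 1.3548889
sigma = R_bar / d2 = 1.3548889 / 1.128 = 1.2011426
Cp = (USL - LSL)/(6*sigma) = (111.3 - 103.3)/(6*1.2011426) = 1.1101
Cpu = (111.3 - 104.4)/(3*1.2011426) = 1.9148
Cpl = (104.4 - 103.3)/(3*1.2011426) = 0.3053
Cpk = min(Cpu, Cpl) = 0.3053

0.3053


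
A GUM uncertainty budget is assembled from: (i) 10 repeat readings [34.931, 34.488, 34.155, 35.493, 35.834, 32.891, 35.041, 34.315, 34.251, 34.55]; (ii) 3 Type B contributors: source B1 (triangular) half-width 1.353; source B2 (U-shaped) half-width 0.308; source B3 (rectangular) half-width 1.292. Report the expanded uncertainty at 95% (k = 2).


mean = (34.931 + 34.488 + 34.155 + 35.493 + 35.834 + 32.891 + 35.041 + 34.315 + 34.251 + 34.55) / 10 = 34.5949
s = sqrt(sum((x - mean)^2)/(n-1)) = 0.81382246
u_A = s / sqrt(n) = 0.81382246 / sqrt(10) = 0.25735326
u_B1 = 1.353 / sqrt(6) = 0.55235994
u_B2 = 0.308 / sqrt(2) = 0.21778889
u_B3 = 1.292 / sqrt(3) = 0.74593655
uc = sqrt(0.25735326^2 + 0.55235994^2 + 0.21778889^2 + 0.74593655^2) = 0.98751483
U = k * uc = 2 * 0.98751483
U = 1.9750

1.9750
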